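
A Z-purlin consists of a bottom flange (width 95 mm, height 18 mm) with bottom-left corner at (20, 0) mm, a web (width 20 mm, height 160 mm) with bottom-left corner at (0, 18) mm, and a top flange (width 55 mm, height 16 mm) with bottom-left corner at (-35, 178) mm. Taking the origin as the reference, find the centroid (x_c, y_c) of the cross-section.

Part | A | x̄ᵢ | ȳᵢ | A·x̄ᵢ | A·ȳᵢ
bottom flange | 1710.00 | 67.50 | 9.00 | 115425.00 | 15390.00
web | 3200.00 | 10.00 | 98.00 | 32000.00 | 313600.00
top flange | 880.00 | -7.50 | 186.00 | -6600.00 | 163680.00
Σ | 5790.00 |  |  | 140825.00 | 492670.00
x_c = 140825.00 / 5790.00 = 24.32 mm
y_c = 492670.00 / 5790.00 = 85.09 mm

x_c = 24.32 mm, y_c = 85.09 mm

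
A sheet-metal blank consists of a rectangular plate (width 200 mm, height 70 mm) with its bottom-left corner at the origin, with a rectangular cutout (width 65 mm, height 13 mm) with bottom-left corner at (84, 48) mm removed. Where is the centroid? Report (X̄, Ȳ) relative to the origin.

plate: A = 200 × 70 = 14000.00, centroid at (100.00, 35.00).
hole: A = −(65 × 13) = -845.00, centroid at (116.50, 54.50).
ΣA = 13155.00 mm², ΣAX̄ = 1301557.50 mm³, ΣAȲ = 443947.50 mm³.
X̄ = 1301557.50/13155.00 = 98.94 mm; Ȳ = 443947.50/13155.00 = 33.75 mm.

X̄ = 98.94 mm, Ȳ = 33.75 mm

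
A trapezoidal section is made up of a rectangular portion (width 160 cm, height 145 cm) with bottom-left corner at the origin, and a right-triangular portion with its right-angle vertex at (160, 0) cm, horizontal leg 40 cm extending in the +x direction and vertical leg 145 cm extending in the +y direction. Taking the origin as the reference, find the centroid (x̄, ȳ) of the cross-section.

x̄ = 90.37 cm, ȳ = 69.81 cm

rectangular portion: A = 160 × 145 = 23200.00, centroid at (80.00, 72.50).
triangular portion: A = ½·40·145 = 2900.00, centroid at (173.33, 48.33).
ΣA = 26100.00 cm², ΣAx̄ = 2358666.67 cm³, ΣAȳ = 1822166.67 cm³.
x̄ = 2358666.67/26100.00 = 90.37 cm; ȳ = 1822166.67/26100.00 = 69.81 cm.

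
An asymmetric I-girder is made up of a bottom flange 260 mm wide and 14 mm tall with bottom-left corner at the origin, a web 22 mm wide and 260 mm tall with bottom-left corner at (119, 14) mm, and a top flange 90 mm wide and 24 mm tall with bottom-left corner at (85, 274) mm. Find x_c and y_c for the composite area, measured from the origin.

Part | A | x̄ᵢ | ȳᵢ | A·x̄ᵢ | A·ȳᵢ
bottom flange | 3640.00 | 130.00 | 7.00 | 473200.00 | 25480.00
web | 5720.00 | 130.00 | 144.00 | 743600.00 | 823680.00
top flange | 2160.00 | 130.00 | 286.00 | 280800.00 | 617760.00
Σ | 11520.00 |  |  | 1497600.00 | 1466920.00
x_c = 1497600.00 / 11520.00 = 130.00 mm
y_c = 1466920.00 / 11520.00 = 127.34 mm

x_c = 130.00 mm, y_c = 127.34 mm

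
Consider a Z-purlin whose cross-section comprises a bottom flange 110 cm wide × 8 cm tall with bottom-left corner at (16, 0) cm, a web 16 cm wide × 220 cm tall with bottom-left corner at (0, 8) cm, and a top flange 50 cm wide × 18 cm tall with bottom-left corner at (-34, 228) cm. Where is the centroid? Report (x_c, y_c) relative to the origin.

bottom flange: A = 110 × 8 = 880.00, centroid at (71.00, 4.00).
web: A = 16 × 220 = 3520.00, centroid at (8.00, 118.00).
top flange: A = 50 × 18 = 900.00, centroid at (-9.00, 237.00).
ΣA = 5300.00 cm², ΣAx_c = 82540.00 cm³, ΣAy_c = 632180.00 cm³.
x_c = 82540.00/5300.00 = 15.57 cm; y_c = 632180.00/5300.00 = 119.28 cm.

x_c = 15.57 cm, y_c = 119.28 cm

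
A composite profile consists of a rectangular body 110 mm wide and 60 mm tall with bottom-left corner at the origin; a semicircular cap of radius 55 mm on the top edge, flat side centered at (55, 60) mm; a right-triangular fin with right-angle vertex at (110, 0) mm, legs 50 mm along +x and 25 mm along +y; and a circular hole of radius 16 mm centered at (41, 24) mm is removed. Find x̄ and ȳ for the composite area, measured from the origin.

x̄ = 60.02 mm, ȳ = 51.91 mm

Part | A | x̄ᵢ | ȳᵢ | A·x̄ᵢ | A·ȳᵢ
rectangular body | 6600.00 | 55.00 | 30.00 | 363000.00 | 198000.00
semicircular top | 4751.66 | 55.00 | 83.34 | 261341.24 | 396016.20
triangular fin | 625.00 | 126.67 | 8.33 | 79166.67 | 5208.33
hole | -804.25 | 41.00 | 24.00 | -32974.16 | -19301.95
Σ | 11172.41 |  |  | 670533.75 | 579922.59
x̄ = 670533.75 / 11172.41 = 60.02 mm
ȳ = 579922.59 / 11172.41 = 51.91 mm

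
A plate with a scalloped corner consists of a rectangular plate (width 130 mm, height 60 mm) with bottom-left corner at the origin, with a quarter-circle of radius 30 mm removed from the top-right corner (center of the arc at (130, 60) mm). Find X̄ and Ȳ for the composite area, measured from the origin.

plate: A = 130 × 60 = 7800.00, centroid at (65.00, 30.00).
removed quarter-circle: A = −¼π·30² = -706.86, centroid at (117.27, 47.27).
ΣA = 7093.14 mm², ΣAX̄ = 424108.41 mm³, ΣAȲ = 200588.50 mm³.
X̄ = 424108.41/7093.14 = 59.79 mm; Ȳ = 200588.50/7093.14 = 28.28 mm.

X̄ = 59.79 mm, Ȳ = 28.28 mm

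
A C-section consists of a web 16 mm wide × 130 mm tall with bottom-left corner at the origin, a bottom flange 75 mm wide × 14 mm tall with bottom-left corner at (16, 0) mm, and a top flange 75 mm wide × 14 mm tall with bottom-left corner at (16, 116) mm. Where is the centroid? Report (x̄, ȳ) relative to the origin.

web: A = 16 × 130 = 2080.00, centroid at (8.00, 65.00).
bottom flange: A = 75 × 14 = 1050.00, centroid at (53.50, 7.00).
top flange: A = 75 × 14 = 1050.00, centroid at (53.50, 123.00).
ΣA = 4180.00 mm², ΣAx̄ = 128990.00 mm³, ΣAȳ = 271700.00 mm³.
x̄ = 128990.00/4180.00 = 30.86 mm; ȳ = 271700.00/4180.00 = 65.00 mm.

x̄ = 30.86 mm, ȳ = 65.00 mm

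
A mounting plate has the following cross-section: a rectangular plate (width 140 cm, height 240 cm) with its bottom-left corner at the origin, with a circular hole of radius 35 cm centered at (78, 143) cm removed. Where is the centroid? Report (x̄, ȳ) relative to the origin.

plate: A = 140 × 240 = 33600.00, centroid at (70.00, 120.00).
hole: A = −π·35² = -3848.45, centroid at (78.00, 143.00).
ΣA = 29751.55 cm²
ΣAx̄ = (33600.00)(70.00) + (-3848.45)(78.00) = 2051820.82 cm³
ΣAȳ = (33600.00)(120.00) + (-3848.45)(143.00) = 3481671.51 cm³
x̄ = 2051820.82 / 29751.55 = 68.97 cm
ȳ = 3481671.51 / 29751.55 = 117.02 cm

x̄ = 68.97 cm, ȳ = 117.02 cm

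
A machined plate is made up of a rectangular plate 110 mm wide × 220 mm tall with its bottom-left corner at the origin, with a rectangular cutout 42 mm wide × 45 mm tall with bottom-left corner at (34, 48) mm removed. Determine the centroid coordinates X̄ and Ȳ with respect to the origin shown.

plate: A = 110 × 220 = 24200.00, centroid at (55.00, 110.00).
hole: A = −(42 × 45) = -1890.00, centroid at (55.00, 70.50).
ΣA = 22310.00 mm², ΣAX̄ = 1227050.00 mm³, ΣAȲ = 2528755.00 mm³.
X̄ = 1227050.00/22310.00 = 55.00 mm; Ȳ = 2528755.00/22310.00 = 113.35 mm.

X̄ = 55.00 mm, Ȳ = 113.35 mm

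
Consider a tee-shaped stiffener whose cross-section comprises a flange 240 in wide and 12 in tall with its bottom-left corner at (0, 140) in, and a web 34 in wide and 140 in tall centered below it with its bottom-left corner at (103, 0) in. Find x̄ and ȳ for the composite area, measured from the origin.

x̄ = 120.00 in, ȳ = 98.65 in

web: A = 34 × 140 = 4760.00, centroid at (120.00, 70.00).
flange: A = 240 × 12 = 2880.00, centroid at (120.00, 146.00).
ΣA = 7640.00 in²
ΣAx̄ = (4760.00)(120.00) + (2880.00)(120.00) = 916800.00 in³
ΣAȳ = (4760.00)(70.00) + (2880.00)(146.00) = 753680.00 in³
x̄ = 916800.00 / 7640.00 = 120.00 in
ȳ = 753680.00 / 7640.00 = 98.65 in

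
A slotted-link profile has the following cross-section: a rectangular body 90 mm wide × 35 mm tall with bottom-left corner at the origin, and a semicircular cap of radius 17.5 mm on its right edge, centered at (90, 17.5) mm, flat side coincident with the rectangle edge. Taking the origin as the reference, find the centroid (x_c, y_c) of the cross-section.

rectangular body: A = 90 × 35 = 3150.00, centroid at (45.00, 17.50).
semicircular end: A = ½π·17.5² = 481.06, centroid at (97.43, 17.50).
ΣA = 3631.06 mm²
ΣAx_c = (3150.00)(45.00) + (481.06)(97.43) = 188617.99 mm³
ΣAy_c = (3150.00)(17.50) + (481.06)(17.50) = 63543.49 mm³
x_c = 188617.99 / 3631.06 = 51.95 mm
y_c = 63543.49 / 3631.06 = 17.50 mm

x_c = 51.95 mm, y_c = 17.50 mm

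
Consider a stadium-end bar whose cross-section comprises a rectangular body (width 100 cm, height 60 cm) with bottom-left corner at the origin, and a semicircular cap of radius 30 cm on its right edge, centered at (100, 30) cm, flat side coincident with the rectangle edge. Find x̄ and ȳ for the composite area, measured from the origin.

x̄ = 61.96 cm, ȳ = 30.00 cm

rectangular body: A = 100 × 60 = 6000.00, centroid at (50.00, 30.00).
semicircular end: A = ½π·30² = 1413.72, centroid at (112.73, 30.00).
ΣA = 7413.72 cm²
ΣAx̄ = (6000.00)(50.00) + (1413.72)(112.73) = 459371.67 cm³
ΣAȳ = (6000.00)(30.00) + (1413.72)(30.00) = 222411.50 cm³
x̄ = 459371.67 / 7413.72 = 61.96 cm
ȳ = 222411.50 / 7413.72 = 30.00 cm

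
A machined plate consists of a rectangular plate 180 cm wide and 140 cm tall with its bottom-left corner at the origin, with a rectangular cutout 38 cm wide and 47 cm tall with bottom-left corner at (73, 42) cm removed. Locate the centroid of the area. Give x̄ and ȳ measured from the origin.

plate: A = 180 × 140 = 25200.00, centroid at (90.00, 70.00).
hole: A = −(38 × 47) = -1786.00, centroid at (92.00, 65.50).
ΣA = 23414.00 cm², ΣAx̄ = 2103688.00 cm³, ΣAȳ = 1647017.00 cm³.
x̄ = 2103688.00/23414.00 = 89.85 cm; ȳ = 1647017.00/23414.00 = 70.34 cm.

x̄ = 89.85 cm, ȳ = 70.34 cm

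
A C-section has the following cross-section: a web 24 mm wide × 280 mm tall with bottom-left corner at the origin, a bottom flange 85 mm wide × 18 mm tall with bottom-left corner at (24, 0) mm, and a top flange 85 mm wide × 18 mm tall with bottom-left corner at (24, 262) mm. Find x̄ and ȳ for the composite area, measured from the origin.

x̄ = 29.05 mm, ȳ = 140.00 mm

web: A = 24 × 280 = 6720.00, centroid at (12.00, 140.00).
bottom flange: A = 85 × 18 = 1530.00, centroid at (66.50, 9.00).
top flange: A = 85 × 18 = 1530.00, centroid at (66.50, 271.00).
ΣA = 9780.00 mm²
ΣAx̄ = (6720.00)(12.00) + (1530.00)(66.50) + (1530.00)(66.50) = 284130.00 mm³
ΣAȳ = (6720.00)(140.00) + (1530.00)(9.00) + (1530.00)(271.00) = 1369200.00 mm³
x̄ = 284130.00 / 9780.00 = 29.05 mm
ȳ = 1369200.00 / 9780.00 = 140.00 mm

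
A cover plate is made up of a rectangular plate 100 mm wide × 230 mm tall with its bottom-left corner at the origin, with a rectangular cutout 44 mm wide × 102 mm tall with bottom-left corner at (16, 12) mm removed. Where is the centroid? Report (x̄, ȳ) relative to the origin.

x̄ = 52.91 mm, ȳ = 127.61 mm

Part | A | x̄ᵢ | ȳᵢ | A·x̄ᵢ | A·ȳᵢ
plate | 23000.00 | 50.00 | 115.00 | 1150000.00 | 2645000.00
hole | -4488.00 | 38.00 | 63.00 | -170544.00 | -282744.00
Σ | 18512.00 |  |  | 979456.00 | 2362256.00
x̄ = 979456.00 / 18512.00 = 52.91 mm
ȳ = 2362256.00 / 18512.00 = 127.61 mm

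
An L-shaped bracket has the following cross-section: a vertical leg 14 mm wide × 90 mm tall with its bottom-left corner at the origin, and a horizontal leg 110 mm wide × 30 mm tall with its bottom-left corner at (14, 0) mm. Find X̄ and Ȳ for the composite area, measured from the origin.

vertical leg: A = 14 × 90 = 1260.00, centroid at (7.00, 45.00).
horizontal leg: A = 110 × 30 = 3300.00, centroid at (69.00, 15.00).
ΣA = 4560.00 mm²
ΣAX̄ = (1260.00)(7.00) + (3300.00)(69.00) = 236520.00 mm³
ΣAȲ = (1260.00)(45.00) + (3300.00)(15.00) = 106200.00 mm³
X̄ = 236520.00 / 4560.00 = 51.87 mm
Ȳ = 106200.00 / 4560.00 = 23.29 mm

X̄ = 51.87 mm, Ȳ = 23.29 mm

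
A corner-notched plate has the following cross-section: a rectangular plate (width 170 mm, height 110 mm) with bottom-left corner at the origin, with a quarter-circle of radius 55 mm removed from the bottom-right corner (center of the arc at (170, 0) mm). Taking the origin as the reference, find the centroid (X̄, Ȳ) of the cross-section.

Part | A | x̄ᵢ | ȳᵢ | A·x̄ᵢ | A·ȳᵢ
plate | 18700.00 | 85.00 | 55.00 | 1589500.00 | 1028500.00
removed quarter-circle | -2375.83 | 146.66 | 23.34 | -348432.67 | -55458.33
Σ | 16324.17 |  |  | 1241067.33 | 973041.67
X̄ = 1241067.33 / 16324.17 = 76.03 mm
Ȳ = 973041.67 / 16324.17 = 59.61 mm

X̄ = 76.03 mm, Ȳ = 59.61 mm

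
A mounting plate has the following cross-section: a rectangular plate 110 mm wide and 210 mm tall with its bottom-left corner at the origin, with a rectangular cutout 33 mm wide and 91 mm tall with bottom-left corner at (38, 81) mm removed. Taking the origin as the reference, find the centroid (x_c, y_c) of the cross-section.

Part | A | x̄ᵢ | ȳᵢ | A·x̄ᵢ | A·ȳᵢ
plate | 23100.00 | 55.00 | 105.00 | 1270500.00 | 2425500.00
hole | -3003.00 | 54.50 | 126.50 | -163663.50 | -379879.50
Σ | 20097.00 |  |  | 1106836.50 | 2045620.50
x_c = 1106836.50 / 20097.00 = 55.07 mm
y_c = 2045620.50 / 20097.00 = 101.79 mm

x_c = 55.07 mm, y_c = 101.79 mm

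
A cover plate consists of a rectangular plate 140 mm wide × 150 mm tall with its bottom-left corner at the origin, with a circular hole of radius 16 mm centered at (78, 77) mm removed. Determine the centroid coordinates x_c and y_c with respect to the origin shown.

x_c = 69.68 mm, y_c = 74.92 mm

plate: A = 140 × 150 = 21000.00, centroid at (70.00, 75.00).
hole: A = −π·16² = -804.25, centroid at (78.00, 77.00).
ΣA = 20195.75 mm²
ΣAx_c = (21000.00)(70.00) + (-804.25)(78.00) = 1407268.68 mm³
ΣAy_c = (21000.00)(75.00) + (-804.25)(77.00) = 1513072.93 mm³
x_c = 1407268.68 / 20195.75 = 69.68 mm
y_c = 1513072.93 / 20195.75 = 74.92 mm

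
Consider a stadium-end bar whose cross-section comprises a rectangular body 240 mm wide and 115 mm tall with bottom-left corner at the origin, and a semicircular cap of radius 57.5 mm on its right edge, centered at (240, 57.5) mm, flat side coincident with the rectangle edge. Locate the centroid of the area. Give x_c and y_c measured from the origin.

rectangular body: A = 240 × 115 = 27600.00, centroid at (120.00, 57.50).
semicircular end: A = ½π·57.5² = 5193.45, centroid at (264.40, 57.50).
ΣA = 32793.45 mm²
ΣAx_c = (27600.00)(120.00) + (5193.45)(264.40) = 4685166.47 mm³
ΣAy_c = (27600.00)(57.50) + (5193.45)(57.50) = 1885623.11 mm³
x_c = 4685166.47 / 32793.45 = 142.87 mm
y_c = 1885623.11 / 32793.45 = 57.50 mm

x_c = 142.87 mm, y_c = 57.50 mm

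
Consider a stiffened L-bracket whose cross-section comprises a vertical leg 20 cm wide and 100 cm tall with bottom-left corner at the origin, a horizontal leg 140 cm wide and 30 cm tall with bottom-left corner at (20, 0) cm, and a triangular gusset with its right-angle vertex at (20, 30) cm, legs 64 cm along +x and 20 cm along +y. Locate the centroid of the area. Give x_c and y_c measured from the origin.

x_c = 62.05 cm, y_c = 27.26 cm

vertical leg: A = 20 × 100 = 2000.00, centroid at (10.00, 50.00).
horizontal leg: A = 140 × 30 = 4200.00, centroid at (90.00, 15.00).
gusset: A = ½·64·20 = 640.00, centroid at (41.33, 36.67).
ΣA = 6840.00 cm², ΣAx_c = 424453.33 cm³, ΣAy_c = 186466.67 cm³.
x_c = 424453.33/6840.00 = 62.05 cm; y_c = 186466.67/6840.00 = 27.26 cm.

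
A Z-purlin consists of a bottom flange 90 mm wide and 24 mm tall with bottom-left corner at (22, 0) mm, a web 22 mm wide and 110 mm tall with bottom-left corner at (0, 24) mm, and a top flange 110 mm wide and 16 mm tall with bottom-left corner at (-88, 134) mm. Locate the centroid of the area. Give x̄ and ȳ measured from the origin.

bottom flange: A = 90 × 24 = 2160.00, centroid at (67.00, 12.00).
web: A = 22 × 110 = 2420.00, centroid at (11.00, 79.00).
top flange: A = 110 × 16 = 1760.00, centroid at (-33.00, 142.00).
ΣA = 6340.00 mm², ΣAx̄ = 113260.00 mm³, ΣAȳ = 467020.00 mm³.
x̄ = 113260.00/6340.00 = 17.86 mm; ȳ = 467020.00/6340.00 = 73.66 mm.

x̄ = 17.86 mm, ȳ = 73.66 mm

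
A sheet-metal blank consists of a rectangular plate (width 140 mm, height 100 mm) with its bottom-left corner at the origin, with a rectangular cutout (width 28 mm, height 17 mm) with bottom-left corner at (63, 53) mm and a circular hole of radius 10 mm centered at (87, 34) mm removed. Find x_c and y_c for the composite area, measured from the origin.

Part | A | x̄ᵢ | ȳᵢ | A·x̄ᵢ | A·ȳᵢ
plate | 14000.00 | 70.00 | 50.00 | 980000.00 | 700000.00
hole 1 | -476.00 | 77.00 | 61.50 | -36652.00 | -29274.00
hole 2 | -314.16 | 87.00 | 34.00 | -27331.86 | -10681.42
Σ | 13209.84 |  |  | 916016.14 | 660044.58
x_c = 916016.14 / 13209.84 = 69.34 mm
y_c = 660044.58 / 13209.84 = 49.97 mm

x_c = 69.34 mm, y_c = 49.97 mm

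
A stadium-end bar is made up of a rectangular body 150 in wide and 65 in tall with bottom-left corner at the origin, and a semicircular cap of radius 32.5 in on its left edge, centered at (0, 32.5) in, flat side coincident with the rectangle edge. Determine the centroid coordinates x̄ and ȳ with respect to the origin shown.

Part | A | x̄ᵢ | ȳᵢ | A·x̄ᵢ | A·ȳᵢ
rectangular body | 9750.00 | 75.00 | 32.50 | 731250.00 | 316875.00
semicircular end | 1659.15 | -13.79 | 32.50 | -22885.42 | 53922.49
Σ | 11409.15 |  |  | 708364.58 | 370797.49
x̄ = 708364.58 / 11409.15 = 62.09 in
ȳ = 370797.49 / 11409.15 = 32.50 in

x̄ = 62.09 in, ȳ = 32.50 in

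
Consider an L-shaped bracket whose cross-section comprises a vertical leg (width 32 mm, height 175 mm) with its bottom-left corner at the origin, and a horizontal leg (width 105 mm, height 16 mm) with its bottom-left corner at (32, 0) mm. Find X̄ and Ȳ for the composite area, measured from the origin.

vertical leg: A = 32 × 175 = 5600.00, centroid at (16.00, 87.50).
horizontal leg: A = 105 × 16 = 1680.00, centroid at (84.50, 8.00).
ΣA = 7280.00 mm², ΣAX̄ = 231560.00 mm³, ΣAȲ = 503440.00 mm³.
X̄ = 231560.00/7280.00 = 31.81 mm; Ȳ = 503440.00/7280.00 = 69.15 mm.

X̄ = 31.81 mm, Ȳ = 69.15 mm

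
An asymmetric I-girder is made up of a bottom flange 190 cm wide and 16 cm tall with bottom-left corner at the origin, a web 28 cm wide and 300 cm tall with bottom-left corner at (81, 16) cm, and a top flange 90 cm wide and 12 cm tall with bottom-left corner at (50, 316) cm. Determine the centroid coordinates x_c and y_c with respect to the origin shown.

bottom flange: A = 190 × 16 = 3040.00, centroid at (95.00, 8.00).
web: A = 28 × 300 = 8400.00, centroid at (95.00, 166.00).
top flange: A = 90 × 12 = 1080.00, centroid at (95.00, 322.00).
ΣA = 12520.00 cm², ΣAx_c = 1189400.00 cm³, ΣAy_c = 1766480.00 cm³.
x_c = 1189400.00/12520.00 = 95.00 cm; y_c = 1766480.00/12520.00 = 141.09 cm.

x_c = 95.00 cm, y_c = 141.09 cm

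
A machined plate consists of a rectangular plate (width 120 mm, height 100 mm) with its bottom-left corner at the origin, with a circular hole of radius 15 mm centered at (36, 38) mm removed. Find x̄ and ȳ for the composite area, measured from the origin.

Part | A | x̄ᵢ | ȳᵢ | A·x̄ᵢ | A·ȳᵢ
plate | 12000.00 | 60.00 | 50.00 | 720000.00 | 600000.00
hole | -706.86 | 36.00 | 38.00 | -25446.90 | -26860.62
Σ | 11293.14 |  |  | 694553.10 | 573139.38
x̄ = 694553.10 / 11293.14 = 61.50 mm
ȳ = 573139.38 / 11293.14 = 50.75 mm

x̄ = 61.50 mm, ȳ = 50.75 mm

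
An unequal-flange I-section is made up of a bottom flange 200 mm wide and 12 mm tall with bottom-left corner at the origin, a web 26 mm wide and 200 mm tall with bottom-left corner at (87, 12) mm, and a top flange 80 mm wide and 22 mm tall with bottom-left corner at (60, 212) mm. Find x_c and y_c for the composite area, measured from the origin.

Part | A | x̄ᵢ | ȳᵢ | A·x̄ᵢ | A·ȳᵢ
bottom flange | 2400.00 | 100.00 | 6.00 | 240000.00 | 14400.00
web | 5200.00 | 100.00 | 112.00 | 520000.00 | 582400.00
top flange | 1760.00 | 100.00 | 223.00 | 176000.00 | 392480.00
Σ | 9360.00 |  |  | 936000.00 | 989280.00
x_c = 936000.00 / 9360.00 = 100.00 mm
y_c = 989280.00 / 9360.00 = 105.69 mm

x_c = 100.00 mm, y_c = 105.69 mm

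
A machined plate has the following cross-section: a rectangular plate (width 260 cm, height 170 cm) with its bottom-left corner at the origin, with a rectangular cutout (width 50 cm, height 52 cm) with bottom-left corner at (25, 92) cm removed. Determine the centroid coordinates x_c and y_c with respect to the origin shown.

Part | A | x̄ᵢ | ȳᵢ | A·x̄ᵢ | A·ȳᵢ
plate | 44200.00 | 130.00 | 85.00 | 5746000.00 | 3757000.00
hole | -2600.00 | 50.00 | 118.00 | -130000.00 | -306800.00
Σ | 41600.00 |  |  | 5616000.00 | 3450200.00
x_c = 5616000.00 / 41600.00 = 135.00 cm
y_c = 3450200.00 / 41600.00 = 82.94 cm

x_c = 135.00 cm, y_c = 82.94 cm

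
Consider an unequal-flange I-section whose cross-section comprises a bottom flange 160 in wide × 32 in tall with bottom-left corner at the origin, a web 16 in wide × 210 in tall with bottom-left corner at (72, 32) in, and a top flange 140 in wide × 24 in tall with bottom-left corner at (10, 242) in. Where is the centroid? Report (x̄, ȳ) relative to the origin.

bottom flange: A = 160 × 32 = 5120.00, centroid at (80.00, 16.00).
web: A = 16 × 210 = 3360.00, centroid at (80.00, 137.00).
top flange: A = 140 × 24 = 3360.00, centroid at (80.00, 254.00).
ΣA = 11840.00 in², ΣAx̄ = 947200.00 in³, ΣAȳ = 1395680.00 in³.
x̄ = 947200.00/11840.00 = 80.00 in; ȳ = 1395680.00/11840.00 = 117.88 in.

x̄ = 80.00 in, ȳ = 117.88 in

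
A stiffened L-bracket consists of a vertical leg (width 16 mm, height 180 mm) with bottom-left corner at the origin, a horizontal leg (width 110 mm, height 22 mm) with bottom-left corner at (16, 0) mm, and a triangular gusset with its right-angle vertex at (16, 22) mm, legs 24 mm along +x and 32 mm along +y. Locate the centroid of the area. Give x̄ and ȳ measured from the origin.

Part | A | x̄ᵢ | ȳᵢ | A·x̄ᵢ | A·ȳᵢ
vertical leg | 2880.00 | 8.00 | 90.00 | 23040.00 | 259200.00
horizontal leg | 2420.00 | 71.00 | 11.00 | 171820.00 | 26620.00
gusset | 384.00 | 24.00 | 32.67 | 9216.00 | 12544.00
Σ | 5684.00 |  |  | 204076.00 | 298364.00
x̄ = 204076.00 / 5684.00 = 35.90 mm
ȳ = 298364.00 / 5684.00 = 52.49 mm

x̄ = 35.90 mm, ȳ = 52.49 mm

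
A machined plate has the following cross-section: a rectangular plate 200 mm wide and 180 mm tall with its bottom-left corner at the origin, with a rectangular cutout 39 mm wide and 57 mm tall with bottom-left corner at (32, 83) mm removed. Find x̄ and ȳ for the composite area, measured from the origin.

x̄ = 103.19 mm, ȳ = 88.58 mm

plate: A = 200 × 180 = 36000.00, centroid at (100.00, 90.00).
hole: A = −(39 × 57) = -2223.00, centroid at (51.50, 111.50).
ΣA = 33777.00 mm², ΣAx̄ = 3485515.50 mm³, ΣAȳ = 2992135.50 mm³.
x̄ = 3485515.50/33777.00 = 103.19 mm; ȳ = 2992135.50/33777.00 = 88.58 mm.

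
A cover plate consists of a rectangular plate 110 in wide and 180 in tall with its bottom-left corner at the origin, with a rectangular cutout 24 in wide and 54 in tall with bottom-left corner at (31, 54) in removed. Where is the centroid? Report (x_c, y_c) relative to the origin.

Part | A | x̄ᵢ | ȳᵢ | A·x̄ᵢ | A·ȳᵢ
plate | 19800.00 | 55.00 | 90.00 | 1089000.00 | 1782000.00
hole | -1296.00 | 43.00 | 81.00 | -55728.00 | -104976.00
Σ | 18504.00 |  |  | 1033272.00 | 1677024.00
x_c = 1033272.00 / 18504.00 = 55.84 in
y_c = 1677024.00 / 18504.00 = 90.63 in

x_c = 55.84 in, y_c = 90.63 in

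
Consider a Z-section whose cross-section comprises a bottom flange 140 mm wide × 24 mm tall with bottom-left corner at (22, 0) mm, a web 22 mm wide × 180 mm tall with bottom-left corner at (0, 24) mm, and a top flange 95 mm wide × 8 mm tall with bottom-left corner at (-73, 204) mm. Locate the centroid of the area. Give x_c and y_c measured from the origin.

Part | A | x̄ᵢ | ȳᵢ | A·x̄ᵢ | A·ȳᵢ
bottom flange | 3360.00 | 92.00 | 12.00 | 309120.00 | 40320.00
web | 3960.00 | 11.00 | 114.00 | 43560.00 | 451440.00
top flange | 760.00 | -25.50 | 208.00 | -19380.00 | 158080.00
Σ | 8080.00 |  |  | 333300.00 | 649840.00
x_c = 333300.00 / 8080.00 = 41.25 mm
y_c = 649840.00 / 8080.00 = 80.43 mm

x_c = 41.25 mm, y_c = 80.43 mm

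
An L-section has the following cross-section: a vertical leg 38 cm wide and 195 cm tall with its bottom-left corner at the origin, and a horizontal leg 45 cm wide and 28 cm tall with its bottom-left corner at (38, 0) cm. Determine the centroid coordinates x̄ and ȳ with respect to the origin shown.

vertical leg: A = 38 × 195 = 7410.00, centroid at (19.00, 97.50).
horizontal leg: A = 45 × 28 = 1260.00, centroid at (60.50, 14.00).
ΣA = 8670.00 cm², ΣAx̄ = 217020.00 cm³, ΣAȳ = 740115.00 cm³.
x̄ = 217020.00/8670.00 = 25.03 cm; ȳ = 740115.00/8670.00 = 85.37 cm.

x̄ = 25.03 cm, ȳ = 85.37 cm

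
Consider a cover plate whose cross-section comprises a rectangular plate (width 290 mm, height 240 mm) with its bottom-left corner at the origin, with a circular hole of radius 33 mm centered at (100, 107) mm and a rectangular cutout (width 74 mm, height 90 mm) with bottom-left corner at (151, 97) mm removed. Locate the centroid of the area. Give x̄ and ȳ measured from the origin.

plate: A = 290 × 240 = 69600.00, centroid at (145.00, 120.00).
hole 1: A = −π·33² = -3421.19, centroid at (100.00, 107.00).
hole 2: A = −(74 × 90) = -6660.00, centroid at (188.00, 142.00).
ΣA = 59518.81 mm²
ΣAx̄ = (69600.00)(145.00) + (-3421.19)(100.00) + (-6660.00)(188.00) = 8497800.56 mm³
ΣAȳ = (69600.00)(120.00) + (-3421.19)(107.00) + (-6660.00)(142.00) = 7040212.20 mm³
x̄ = 8497800.56 / 59518.81 = 142.78 mm
ȳ = 7040212.20 / 59518.81 = 118.29 mm

x̄ = 142.78 mm, ȳ = 118.29 mm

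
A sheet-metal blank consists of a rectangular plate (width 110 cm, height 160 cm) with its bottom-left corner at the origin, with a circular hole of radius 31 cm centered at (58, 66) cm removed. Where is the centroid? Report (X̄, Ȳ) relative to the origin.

X̄ = 54.38 cm, Ȳ = 82.90 cm

plate: A = 110 × 160 = 17600.00, centroid at (55.00, 80.00).
hole: A = −π·31² = -3019.07, centroid at (58.00, 66.00).
ΣA = 14580.93 cm², ΣAX̄ = 792893.91 cm³, ΣAȲ = 1208741.34 cm³.
X̄ = 792893.91/14580.93 = 54.38 cm; Ȳ = 1208741.34/14580.93 = 82.90 cm.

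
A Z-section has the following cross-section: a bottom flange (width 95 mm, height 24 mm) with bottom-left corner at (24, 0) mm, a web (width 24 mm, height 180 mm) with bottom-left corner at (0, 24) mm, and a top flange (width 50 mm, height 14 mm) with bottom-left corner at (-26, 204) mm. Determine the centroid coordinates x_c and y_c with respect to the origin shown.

bottom flange: A = 95 × 24 = 2280.00, centroid at (71.50, 12.00).
web: A = 24 × 180 = 4320.00, centroid at (12.00, 114.00).
top flange: A = 50 × 14 = 700.00, centroid at (-1.00, 211.00).
ΣA = 7300.00 mm², ΣAx_c = 214160.00 mm³, ΣAy_c = 667540.00 mm³.
x_c = 214160.00/7300.00 = 29.34 mm; y_c = 667540.00/7300.00 = 91.44 mm.

x_c = 29.34 mm, y_c = 91.44 mm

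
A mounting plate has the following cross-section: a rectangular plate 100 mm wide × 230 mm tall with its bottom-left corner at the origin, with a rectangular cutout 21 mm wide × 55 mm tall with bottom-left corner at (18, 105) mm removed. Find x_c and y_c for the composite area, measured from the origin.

x_c = 51.14 mm, y_c = 114.07 mm

plate: A = 100 × 230 = 23000.00, centroid at (50.00, 115.00).
hole: A = −(21 × 55) = -1155.00, centroid at (28.50, 132.50).
ΣA = 21845.00 mm², ΣAx_c = 1117082.50 mm³, ΣAy_c = 2491962.50 mm³.
x_c = 1117082.50/21845.00 = 51.14 mm; y_c = 2491962.50/21845.00 = 114.07 mm.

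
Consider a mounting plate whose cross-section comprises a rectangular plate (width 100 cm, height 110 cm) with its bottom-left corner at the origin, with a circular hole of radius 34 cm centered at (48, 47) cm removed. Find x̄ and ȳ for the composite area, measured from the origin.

x̄ = 50.99 cm, ȳ = 58.94 cm

plate: A = 100 × 110 = 11000.00, centroid at (50.00, 55.00).
hole: A = −π·34² = -3631.68, centroid at (48.00, 47.00).
ΣA = 7368.32 cm², ΣAx̄ = 375679.31 cm³, ΣAȳ = 434310.99 cm³.
x̄ = 375679.31/7368.32 = 50.99 cm; ȳ = 434310.99/7368.32 = 58.94 cm.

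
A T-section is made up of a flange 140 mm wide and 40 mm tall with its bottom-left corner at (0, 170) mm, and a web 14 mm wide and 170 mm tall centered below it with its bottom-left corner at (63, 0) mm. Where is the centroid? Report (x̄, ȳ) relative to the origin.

x̄ = 70.00 mm, ȳ = 158.68 mm

web: A = 14 × 170 = 2380.00, centroid at (70.00, 85.00).
flange: A = 140 × 40 = 5600.00, centroid at (70.00, 190.00).
ΣA = 7980.00 mm²
ΣAx̄ = (2380.00)(70.00) + (5600.00)(70.00) = 558600.00 mm³
ΣAȳ = (2380.00)(85.00) + (5600.00)(190.00) = 1266300.00 mm³
x̄ = 558600.00 / 7980.00 = 70.00 mm
ȳ = 1266300.00 / 7980.00 = 158.68 mm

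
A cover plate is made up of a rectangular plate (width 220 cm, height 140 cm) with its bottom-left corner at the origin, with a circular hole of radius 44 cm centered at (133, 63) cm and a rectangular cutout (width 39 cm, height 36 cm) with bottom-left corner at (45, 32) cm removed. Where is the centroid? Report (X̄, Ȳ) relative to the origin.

plate: A = 220 × 140 = 30800.00, centroid at (110.00, 70.00).
hole 1: A = −π·44² = -6082.12, centroid at (133.00, 63.00).
hole 2: A = −(39 × 36) = -1404.00, centroid at (64.50, 50.00).
ΣA = 23313.88 cm², ΣAX̄ = 2488519.59 cm³, ΣAȲ = 1702626.23 cm³.
X̄ = 2488519.59/23313.88 = 106.74 cm; Ȳ = 1702626.23/23313.88 = 73.03 cm.

X̄ = 106.74 cm, Ȳ = 73.03 cm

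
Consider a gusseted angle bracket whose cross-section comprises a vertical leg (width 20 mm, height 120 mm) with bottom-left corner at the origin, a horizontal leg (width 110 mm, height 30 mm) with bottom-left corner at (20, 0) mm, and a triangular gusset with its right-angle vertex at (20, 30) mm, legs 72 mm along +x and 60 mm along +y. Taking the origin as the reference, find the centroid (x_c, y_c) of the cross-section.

x_c = 46.63 mm, y_c = 38.36 mm

vertical leg: A = 20 × 120 = 2400.00, centroid at (10.00, 60.00).
horizontal leg: A = 110 × 30 = 3300.00, centroid at (75.00, 15.00).
gusset: A = ½·72·60 = 2160.00, centroid at (44.00, 50.00).
ΣA = 7860.00 mm², ΣAx_c = 366540.00 mm³, ΣAy_c = 301500.00 mm³.
x_c = 366540.00/7860.00 = 46.63 mm; y_c = 301500.00/7860.00 = 38.36 mm.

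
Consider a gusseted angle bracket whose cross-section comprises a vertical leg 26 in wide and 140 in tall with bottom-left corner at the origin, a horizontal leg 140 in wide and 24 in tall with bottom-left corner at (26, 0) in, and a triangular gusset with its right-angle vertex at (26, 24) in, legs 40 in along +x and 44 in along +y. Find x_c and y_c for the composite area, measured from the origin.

x_c = 51.33 in, y_c = 41.77 in

Part | A | x̄ᵢ | ȳᵢ | A·x̄ᵢ | A·ȳᵢ
vertical leg | 3640.00 | 13.00 | 70.00 | 47320.00 | 254800.00
horizontal leg | 3360.00 | 96.00 | 12.00 | 322560.00 | 40320.00
gusset | 880.00 | 39.33 | 38.67 | 34613.33 | 34026.67
Σ | 7880.00 |  |  | 404493.33 | 329146.67
x_c = 404493.33 / 7880.00 = 51.33 in
y_c = 329146.67 / 7880.00 = 41.77 in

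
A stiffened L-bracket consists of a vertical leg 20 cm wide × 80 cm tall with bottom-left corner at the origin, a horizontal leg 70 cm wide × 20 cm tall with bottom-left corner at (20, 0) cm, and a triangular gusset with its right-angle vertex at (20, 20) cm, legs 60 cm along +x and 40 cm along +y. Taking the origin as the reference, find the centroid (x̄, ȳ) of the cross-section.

Part | A | x̄ᵢ | ȳᵢ | A·x̄ᵢ | A·ȳᵢ
vertical leg | 1600.00 | 10.00 | 40.00 | 16000.00 | 64000.00
horizontal leg | 1400.00 | 55.00 | 10.00 | 77000.00 | 14000.00
gusset | 1200.00 | 40.00 | 33.33 | 48000.00 | 40000.00
Σ | 4200.00 |  |  | 141000.00 | 118000.00
x̄ = 141000.00 / 4200.00 = 33.57 cm
ȳ = 118000.00 / 4200.00 = 28.10 cm

x̄ = 33.57 cm, ȳ = 28.10 cm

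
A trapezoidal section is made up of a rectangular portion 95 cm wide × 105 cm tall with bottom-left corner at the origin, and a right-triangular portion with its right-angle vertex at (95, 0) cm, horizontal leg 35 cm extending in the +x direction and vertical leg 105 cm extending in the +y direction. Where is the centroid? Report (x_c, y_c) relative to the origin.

rectangular portion: A = 95 × 105 = 9975.00, centroid at (47.50, 52.50).
triangular portion: A = ½·35·105 = 1837.50, centroid at (106.67, 35.00).
ΣA = 11812.50 cm²
ΣAx_c = (9975.00)(47.50) + (1837.50)(106.67) = 669812.50 cm³
ΣAy_c = (9975.00)(52.50) + (1837.50)(35.00) = 588000.00 cm³
x_c = 669812.50 / 11812.50 = 56.70 cm
y_c = 588000.00 / 11812.50 = 49.78 cm

x_c = 56.70 cm, y_c = 49.78 cm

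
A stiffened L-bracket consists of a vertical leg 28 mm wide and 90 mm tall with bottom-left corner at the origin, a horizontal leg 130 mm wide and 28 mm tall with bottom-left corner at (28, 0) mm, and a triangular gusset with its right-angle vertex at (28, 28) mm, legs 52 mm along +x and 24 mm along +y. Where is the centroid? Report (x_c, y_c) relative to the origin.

Part | A | x̄ᵢ | ȳᵢ | A·x̄ᵢ | A·ȳᵢ
vertical leg | 2520.00 | 14.00 | 45.00 | 35280.00 | 113400.00
horizontal leg | 3640.00 | 93.00 | 14.00 | 338520.00 | 50960.00
gusset | 624.00 | 45.33 | 36.00 | 28288.00 | 22464.00
Σ | 6784.00 |  |  | 402088.00 | 186824.00
x_c = 402088.00 / 6784.00 = 59.27 mm
y_c = 186824.00 / 6784.00 = 27.54 mm

x_c = 59.27 mm, y_c = 27.54 mm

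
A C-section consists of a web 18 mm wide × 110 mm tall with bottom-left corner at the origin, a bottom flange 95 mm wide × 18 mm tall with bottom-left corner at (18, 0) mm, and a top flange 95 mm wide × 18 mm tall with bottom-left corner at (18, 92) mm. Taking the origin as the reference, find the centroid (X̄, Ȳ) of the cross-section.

X̄ = 44.78 mm, Ȳ = 55.00 mm

web: A = 18 × 110 = 1980.00, centroid at (9.00, 55.00).
bottom flange: A = 95 × 18 = 1710.00, centroid at (65.50, 9.00).
top flange: A = 95 × 18 = 1710.00, centroid at (65.50, 101.00).
ΣA = 5400.00 mm², ΣAX̄ = 241830.00 mm³, ΣAȲ = 297000.00 mm³.
X̄ = 241830.00/5400.00 = 44.78 mm; Ȳ = 297000.00/5400.00 = 55.00 mm.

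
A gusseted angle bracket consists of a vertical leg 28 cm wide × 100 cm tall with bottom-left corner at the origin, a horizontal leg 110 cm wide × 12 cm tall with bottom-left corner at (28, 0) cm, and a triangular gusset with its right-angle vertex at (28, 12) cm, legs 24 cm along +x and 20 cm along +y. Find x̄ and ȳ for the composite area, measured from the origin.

vertical leg: A = 28 × 100 = 2800.00, centroid at (14.00, 50.00).
horizontal leg: A = 110 × 12 = 1320.00, centroid at (83.00, 6.00).
gusset: A = ½·24·20 = 240.00, centroid at (36.00, 18.67).
ΣA = 4360.00 cm²
ΣAx̄ = (2800.00)(14.00) + (1320.00)(83.00) + (240.00)(36.00) = 157400.00 cm³
ΣAȳ = (2800.00)(50.00) + (1320.00)(6.00) + (240.00)(18.67) = 152400.00 cm³
x̄ = 157400.00 / 4360.00 = 36.10 cm
ȳ = 152400.00 / 4360.00 = 34.95 cm

x̄ = 36.10 cm, ȳ = 34.95 cm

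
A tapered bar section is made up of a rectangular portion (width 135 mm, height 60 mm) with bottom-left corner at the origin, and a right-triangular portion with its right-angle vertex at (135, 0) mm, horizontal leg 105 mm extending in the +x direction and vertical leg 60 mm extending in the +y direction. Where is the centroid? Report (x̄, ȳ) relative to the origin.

x̄ = 96.20 mm, ȳ = 27.20 mm

rectangular portion: A = 135 × 60 = 8100.00, centroid at (67.50, 30.00).
triangular portion: A = ½·105·60 = 3150.00, centroid at (170.00, 20.00).
ΣA = 11250.00 mm²
ΣAx̄ = (8100.00)(67.50) + (3150.00)(170.00) = 1082250.00 mm³
ΣAȳ = (8100.00)(30.00) + (3150.00)(20.00) = 306000.00 mm³
x̄ = 1082250.00 / 11250.00 = 96.20 mm
ȳ = 306000.00 / 11250.00 = 27.20 mm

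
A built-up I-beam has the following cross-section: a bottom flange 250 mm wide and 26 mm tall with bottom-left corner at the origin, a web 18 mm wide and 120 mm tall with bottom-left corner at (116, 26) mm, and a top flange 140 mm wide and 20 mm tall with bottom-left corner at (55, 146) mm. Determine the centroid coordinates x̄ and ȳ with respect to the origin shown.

bottom flange: A = 250 × 26 = 6500.00, centroid at (125.00, 13.00).
web: A = 18 × 120 = 2160.00, centroid at (125.00, 86.00).
top flange: A = 140 × 20 = 2800.00, centroid at (125.00, 156.00).
ΣA = 11460.00 mm², ΣAx̄ = 1432500.00 mm³, ΣAȳ = 707060.00 mm³.
x̄ = 1432500.00/11460.00 = 125.00 mm; ȳ = 707060.00/11460.00 = 61.70 mm.

x̄ = 125.00 mm, ȳ = 61.70 mm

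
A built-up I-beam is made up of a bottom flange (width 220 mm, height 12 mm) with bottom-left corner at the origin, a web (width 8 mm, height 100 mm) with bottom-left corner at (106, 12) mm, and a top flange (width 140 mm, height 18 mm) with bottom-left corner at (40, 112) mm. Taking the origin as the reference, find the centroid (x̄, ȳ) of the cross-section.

x̄ = 110.00 mm, ȳ = 62.14 mm

Part | A | x̄ᵢ | ȳᵢ | A·x̄ᵢ | A·ȳᵢ
bottom flange | 2640.00 | 110.00 | 6.00 | 290400.00 | 15840.00
web | 800.00 | 110.00 | 62.00 | 88000.00 | 49600.00
top flange | 2520.00 | 110.00 | 121.00 | 277200.00 | 304920.00
Σ | 5960.00 |  |  | 655600.00 | 370360.00
x̄ = 655600.00 / 5960.00 = 110.00 mm
ȳ = 370360.00 / 5960.00 = 62.14 mm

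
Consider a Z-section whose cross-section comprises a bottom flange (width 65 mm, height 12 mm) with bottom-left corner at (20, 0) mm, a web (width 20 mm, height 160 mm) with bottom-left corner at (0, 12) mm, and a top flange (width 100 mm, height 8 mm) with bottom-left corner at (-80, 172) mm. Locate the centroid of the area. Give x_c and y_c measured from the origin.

bottom flange: A = 65 × 12 = 780.00, centroid at (52.50, 6.00).
web: A = 20 × 160 = 3200.00, centroid at (10.00, 92.00).
top flange: A = 100 × 8 = 800.00, centroid at (-30.00, 176.00).
ΣA = 4780.00 mm², ΣAx_c = 48950.00 mm³, ΣAy_c = 439880.00 mm³.
x_c = 48950.00/4780.00 = 10.24 mm; y_c = 439880.00/4780.00 = 92.03 mm.

x_c = 10.24 mm, y_c = 92.03 mm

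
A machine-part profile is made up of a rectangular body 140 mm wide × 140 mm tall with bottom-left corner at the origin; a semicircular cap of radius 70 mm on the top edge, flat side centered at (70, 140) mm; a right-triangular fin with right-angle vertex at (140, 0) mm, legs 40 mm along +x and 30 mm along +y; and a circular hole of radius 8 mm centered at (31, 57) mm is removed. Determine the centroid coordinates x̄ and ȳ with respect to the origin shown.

x̄ = 72.09 mm, ȳ = 96.50 mm

rectangular body: A = 140 × 140 = 19600.00, centroid at (70.00, 70.00).
semicircular top: A = ½π·70² = 7696.90, centroid at (70.00, 169.71).
triangular fin: A = ½·40·30 = 600.00, centroid at (153.33, 10.00).
hole: A = −π·8² = -201.06, centroid at (31.00, 57.00).
ΣA = 27695.84 mm²
ΣAx̄ = (19600.00)(70.00) + (7696.90)(70.00) + (600.00)(153.33) + (-201.06)(31.00) = 1996550.22 mm³
ΣAȳ = (19600.00)(70.00) + (7696.90)(169.71) + (600.00)(10.00) + (-201.06)(57.00) = 2672772.42 mm³
x̄ = 1996550.22 / 27695.84 = 72.09 mm
ȳ = 2672772.42 / 27695.84 = 96.50 mm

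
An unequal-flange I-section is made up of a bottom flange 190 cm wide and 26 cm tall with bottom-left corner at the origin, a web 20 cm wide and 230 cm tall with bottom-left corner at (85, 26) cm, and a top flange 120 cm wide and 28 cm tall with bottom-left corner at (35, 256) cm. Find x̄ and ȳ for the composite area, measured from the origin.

Part | A | x̄ᵢ | ȳᵢ | A·x̄ᵢ | A·ȳᵢ
bottom flange | 4940.00 | 95.00 | 13.00 | 469300.00 | 64220.00
web | 4600.00 | 95.00 | 141.00 | 437000.00 | 648600.00
top flange | 3360.00 | 95.00 | 270.00 | 319200.00 | 907200.00
Σ | 12900.00 |  |  | 1225500.00 | 1620020.00
x̄ = 1225500.00 / 12900.00 = 95.00 cm
ȳ = 1620020.00 / 12900.00 = 125.58 cm

x̄ = 95.00 cm, ȳ = 125.58 cm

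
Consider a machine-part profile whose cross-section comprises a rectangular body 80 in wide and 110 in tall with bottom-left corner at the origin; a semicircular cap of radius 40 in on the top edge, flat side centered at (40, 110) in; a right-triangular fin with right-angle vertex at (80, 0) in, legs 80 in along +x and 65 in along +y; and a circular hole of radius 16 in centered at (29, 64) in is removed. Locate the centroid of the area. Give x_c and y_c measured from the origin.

rectangular body: A = 80 × 110 = 8800.00, centroid at (40.00, 55.00).
semicircular top: A = ½π·40² = 2513.27, centroid at (40.00, 126.98).
triangular fin: A = ½·80·65 = 2600.00, centroid at (106.67, 21.67).
hole: A = −π·16² = -804.25, centroid at (29.00, 64.00).
ΣA = 13109.03 in²
ΣAx_c = (8800.00)(40.00) + (2513.27)(40.00) + (2600.00)(106.67) + (-804.25)(29.00) = 706541.11 in³
ΣAy_c = (8800.00)(55.00) + (2513.27)(126.98) + (2600.00)(21.67) + (-804.25)(64.00) = 807988.30 in³
x_c = 706541.11 / 13109.03 = 53.90 in
y_c = 807988.30 / 13109.03 = 61.64 in

x_c = 53.90 in, y_c = 61.64 in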